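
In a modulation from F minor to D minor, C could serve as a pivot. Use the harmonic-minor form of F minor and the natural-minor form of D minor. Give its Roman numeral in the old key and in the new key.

The scale of F minor (harmonic minor) is F G Ab Bb C Db E; C is degree 5, and the triad built there (C-E-G) is major, so it is V.
The scale of D minor (natural minor) is D E F G A Bb C; C is degree 7, and the triad built there (C-E-G) is major, so it is VII.

V in F minor; VII in D minor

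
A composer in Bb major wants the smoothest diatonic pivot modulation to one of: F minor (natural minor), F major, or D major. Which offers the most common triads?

F major

Triads of Bb major: Bb major (I), C minor (ii), D minor (iii), Eb major (IV), F major (V), G minor (vi), A diminished (vii°).
F minor (natural minor) shares 2: Cm, Eb.
F major shares 4: Bb, Dm, F, Gm.
D major shares 0: none.
The most common triads (4) are shared with F major.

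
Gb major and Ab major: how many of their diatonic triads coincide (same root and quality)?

2

Diatonic triads of Gb major: Gb (I), Abm (ii), Bbm (iii), Cb (IV), Db (V), Ebm (vi), Fdim (vii°).
Diatonic triads of Ab major: Ab (I), Bbm (ii), Cm (iii), Db (IV), Eb (V), Fm (vi), Gdim (vii°).
Matching root and quality in both lists: Bbm, Db.
That gives 2 common triads.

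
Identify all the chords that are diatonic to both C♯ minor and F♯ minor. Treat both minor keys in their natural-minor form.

C♯m, E, F♯m, A

Triads in C♯ minor (natural minor): C♯m (i), D♯dim (ii°), E (III), F♯m (iv), G♯m (v), A (VI), B (VII).
Triads in F♯ minor (natural minor): F♯m (i), G♯dim (ii°), A (III), Bm (iv), C♯m (v), D (VI), E (VII).
Shared triads with their functions: C♯m (i in C♯ minor, v in F♯ minor); E (III in C♯ minor, VII in F♯ minor); F♯m (iv in C♯ minor, i in F♯ minor); A (VI in C♯ minor, III in F♯ minor).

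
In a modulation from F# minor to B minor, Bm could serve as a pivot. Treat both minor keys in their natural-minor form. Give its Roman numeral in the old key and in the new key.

iv in F# minor; i in B minor

The scale of F# minor (natural minor) is F# G# A B C# D E; B is degree 4, and the triad built there (B-D-F#) is minor, so it is iv.
The scale of B minor (natural minor) is B C# D E F# G A; B is degree 1, and the triad built there (B-D-F#) is minor, so it is i.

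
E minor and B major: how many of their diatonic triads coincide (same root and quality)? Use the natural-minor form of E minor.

Diatonic triads of E minor (natural minor): Em (i), F#dim (ii°), G (III), Am (iv), Bm (v), C (VI), D (VII).
Diatonic triads of B major: B (I), C#m (ii), D#m (iii), E (IV), F# (V), G#m (vi), A#dim (vii°).
No triad has the same root and quality in both keys.

0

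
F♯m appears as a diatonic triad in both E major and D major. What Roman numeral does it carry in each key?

ii in E major; iii in D major

The scale of E major is E F♯ G♯ A B C♯ D♯; F♯ is degree 2, and the triad built there (F♯-A-C♯) is minor, so it is ii.
The scale of D major is D E F♯ G A B C♯; F♯ is degree 3, and the triad built there (F♯-A-C♯) is minor, so it is iii.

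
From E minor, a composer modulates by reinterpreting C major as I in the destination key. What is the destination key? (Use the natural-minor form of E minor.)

The numeral I denotes a major triad on scale degree 1. With C on degree 1, the tonic of the new key is C.
Degree 1 carries a major triad in major keys, so the destination is C major.
Check: the diatonic triads of C major are C (I), Dm (ii), Em (iii), F (IV), G (V), Am (vi), Bdim (vii°) — C major is indeed I.

C major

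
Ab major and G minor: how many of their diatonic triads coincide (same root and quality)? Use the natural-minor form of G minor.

2

Diatonic triads of Ab major: Ab (I), Bbm (ii), Cm (iii), Db (IV), Eb (V), Fm (vi), Gdim (vii°).
Diatonic triads of G minor (natural minor): Gm (i), Adim (ii°), Bb (III), Cm (iv), Dm (v), Eb (VI), F (VII).
Matching root and quality in both lists: Cm, Eb.
That gives 2 common triads.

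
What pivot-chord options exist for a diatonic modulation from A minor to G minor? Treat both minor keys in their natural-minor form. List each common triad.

Triads in A minor (natural minor): Am (i), Bdim (ii°), C (III), Dm (iv), Em (v), F (VI), G (VII).
Triads in G minor (natural minor): Gm (i), Adim (ii°), Bb (III), Cm (iv), Dm (v), Eb (VI), F (VII).
Shared triads with their functions: Dm (iv in A minor, v in G minor); F (VI in A minor, VII in G minor).

Dm, F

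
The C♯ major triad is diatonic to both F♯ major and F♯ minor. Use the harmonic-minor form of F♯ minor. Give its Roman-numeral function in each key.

V in F♯ major; V in F♯ minor

The scale of F♯ major is F♯ G♯ A♯ B C♯ D♯ E♯; C♯ is degree 5, and the triad built there (C♯-E♯-G♯) is major, so it is V.
The scale of F♯ minor (harmonic minor) is F♯ G♯ A B C♯ D E♯; C♯ is degree 5, and the triad built there (C♯-E♯-G♯) is major, so it is V.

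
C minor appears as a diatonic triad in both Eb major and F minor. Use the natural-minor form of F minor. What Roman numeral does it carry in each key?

vi in Eb major; v in F minor

The scale of Eb major is Eb F G Ab Bb C D; C is degree 6, and the triad built there (C-Eb-G) is minor, so it is vi.
The scale of F minor (natural minor) is F G Ab Bb C Db Eb; C is degree 5, and the triad built there (C-Eb-G) is minor, so it is v.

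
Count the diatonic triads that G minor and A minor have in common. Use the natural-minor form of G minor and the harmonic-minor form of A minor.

2

Diatonic triads of G minor (natural minor): G minor (i), A diminished (ii°), Bb major (III), C minor (iv), D minor (v), Eb major (VI), F major (VII).
Diatonic triads of A minor (harmonic minor): A minor (i), B diminished (ii°), C augmented (III+), D minor (iv), E major (V), F major (VI), G# diminished (vii°).
Matching root and quality in both lists: D minor, F major.
That gives 2 common triads.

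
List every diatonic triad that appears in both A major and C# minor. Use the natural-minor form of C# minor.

Triads in A major: A (I), Bm (ii), C#m (iii), D (IV), E (V), F#m (vi), G#dim (vii°).
Triads in C# minor (natural minor): C#m (i), D#dim (ii°), E (III), F#m (iv), G#m (v), A (VI), B (VII).
Shared triads with their functions: A (I in A major, VI in C# minor); C#m (iii in A major, i in C# minor); E (V in A major, III in C# minor); F#m (vi in A major, iv in C# minor).

A, C#m, E, F#m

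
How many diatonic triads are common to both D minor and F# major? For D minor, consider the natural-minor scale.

Diatonic triads of D minor (natural minor): D minor (i), E diminished (ii°), F major (III), G minor (iv), A minor (v), Bb major (VI), C major (VII).
Diatonic triads of F# major: F# major (I), G# minor (ii), A# minor (iii), B major (IV), C# major (V), D# minor (vi), E# diminished (vii°).
No triad has the same root and quality in both keys.

0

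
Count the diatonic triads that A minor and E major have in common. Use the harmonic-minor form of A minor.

Diatonic triads of A minor (harmonic minor): Am (i), Bdim (ii°), Caug (III+), Dm (iv), E (V), F (VI), G♯dim (vii°).
Diatonic triads of E major: E (I), F♯m (ii), G♯m (iii), A (IV), B (V), C♯m (vi), D♯dim (vii°).
Matching root and quality in both lists: E.
That gives 1 common triad.

1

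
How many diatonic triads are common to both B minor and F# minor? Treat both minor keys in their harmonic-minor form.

1

Diatonic triads of B minor (harmonic minor): Bm (i), C#dim (ii°), Daug (III+), Em (iv), F# (V), G (VI), A#dim (vii°).
Diatonic triads of F# minor (harmonic minor): F#m (i), G#dim (ii°), Aaug (III+), Bm (iv), C# (V), D (VI), E#dim (vii°).
Matching root and quality in both lists: Bm.
That gives 1 common triad.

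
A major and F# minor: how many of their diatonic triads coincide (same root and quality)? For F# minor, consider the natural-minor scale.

7

Diatonic triads of A major: A major (I), B minor (ii), C# minor (iii), D major (IV), E major (V), F# minor (vi), G# diminished (vii°).
Diatonic triads of F# minor (natural minor): F# minor (i), G# diminished (ii°), A major (III), B minor (iv), C# minor (v), D major (VI), E major (VII).
Matching root and quality in both lists: A major, B minor, C# minor, D major, E major, F# minor, G# diminished.
That gives 7 common triads.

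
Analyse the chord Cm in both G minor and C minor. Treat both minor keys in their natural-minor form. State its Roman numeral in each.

iv in G minor; i in C minor

The scale of G minor (natural minor) is G A Bb C D Eb F; C is degree 4, and the triad built there (C-Eb-G) is minor, so it is iv.
The scale of C minor (natural minor) is C D Eb F G Ab Bb; C is degree 1, and the triad built there (C-Eb-G) is minor, so it is i.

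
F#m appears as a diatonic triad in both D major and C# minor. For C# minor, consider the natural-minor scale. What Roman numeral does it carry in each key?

The scale of D major is D E F# G A B C#; F# is degree 3, and the triad built there (F#-A-C#) is minor, so it is iii.
The scale of C# minor (natural minor) is C# D# E F# G# A B; F# is degree 4, and the triad built there (F#-A-C#) is minor, so it is iv.

iii in D major; iv in C# minor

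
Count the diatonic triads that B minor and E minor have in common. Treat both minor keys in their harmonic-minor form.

1

Diatonic triads of B minor (harmonic minor): Bm (i), C♯dim (ii°), Daug (III+), Em (iv), F♯ (V), G (VI), A♯dim (vii°).
Diatonic triads of E minor (harmonic minor): Em (i), F♯dim (ii°), Gaug (III+), Am (iv), B (V), C (VI), D♯dim (vii°).
Matching root and quality in both lists: Em.
That gives 1 common triad.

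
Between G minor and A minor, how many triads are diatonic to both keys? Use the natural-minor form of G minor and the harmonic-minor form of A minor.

Diatonic triads of G minor (natural minor): Gm (i), Adim (ii°), Bb (III), Cm (iv), Dm (v), Eb (VI), F (VII).
Diatonic triads of A minor (harmonic minor): Am (i), Bdim (ii°), Caug (III+), Dm (iv), E (V), F (VI), G#dim (vii°).
Matching root and quality in both lists: Dm, F.
That gives 2 common triads.

2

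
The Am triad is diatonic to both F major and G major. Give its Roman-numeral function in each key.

The scale of F major is F G A Bb C D E; A is degree 3, and the triad built there (A-C-E) is minor, so it is iii.
The scale of G major is G A B C D E F#; A is degree 2, and the triad built there (A-C-E) is minor, so it is ii.

iii in F major; ii in G major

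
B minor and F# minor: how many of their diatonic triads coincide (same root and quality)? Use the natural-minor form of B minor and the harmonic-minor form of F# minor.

Diatonic triads of B minor (natural minor): B minor (i), C# diminished (ii°), D major (III), E minor (iv), F# minor (v), G major (VI), A major (VII).
Diatonic triads of F# minor (harmonic minor): F# minor (i), G# diminished (ii°), A augmented (III+), B minor (iv), C# major (V), D major (VI), E# diminished (vii°).
Matching root and quality in both lists: B minor, D major, F# minor.
That gives 3 common triads.

3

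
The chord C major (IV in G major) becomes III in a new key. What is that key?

A minor

The numeral III denotes a major triad on scale degree 3. With C on degree 3, the tonic of the new key is A.
Degree 3 carries a major triad in natural-minor keys, so the destination is A minor.
Check: the diatonic triads of A minor (natural minor) are Am (i), Bdim (ii°), C (III), Dm (iv), Em (v), F (VI), G (VII) — C major is indeed III.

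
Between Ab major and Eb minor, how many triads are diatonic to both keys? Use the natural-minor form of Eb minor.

2

Diatonic triads of Ab major: Ab major (I), Bb minor (ii), C minor (iii), Db major (IV), Eb major (V), F minor (vi), G diminished (vii°).
Diatonic triads of Eb minor (natural minor): Eb minor (i), F diminished (ii°), Gb major (III), Ab minor (iv), Bb minor (v), Cb major (VI), Db major (VII).
Matching root and quality in both lists: Bb minor, Db major.
That gives 2 common triads.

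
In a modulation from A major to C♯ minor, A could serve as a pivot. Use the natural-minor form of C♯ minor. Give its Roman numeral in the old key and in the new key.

I in A major; VI in C♯ minor

The scale of A major is A B C♯ D E F♯ G♯; A is degree 1, and the triad built there (A-C♯-E) is major, so it is I.
The scale of C♯ minor (natural minor) is C♯ D♯ E F♯ G♯ A B; A is degree 6, and the triad built there (A-C♯-E) is major, so it is VI.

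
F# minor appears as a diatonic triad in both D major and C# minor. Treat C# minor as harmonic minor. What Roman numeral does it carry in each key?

The scale of D major is D E F# G A B C#; F# is degree 3, and the triad built there (F#-A-C#) is minor, so it is iii.
The scale of C# minor (harmonic minor) is C# D# E F# G# A B#; F# is degree 4, and the triad built there (F#-A-C#) is minor, so it is iv.

iii in D major; iv in C# minor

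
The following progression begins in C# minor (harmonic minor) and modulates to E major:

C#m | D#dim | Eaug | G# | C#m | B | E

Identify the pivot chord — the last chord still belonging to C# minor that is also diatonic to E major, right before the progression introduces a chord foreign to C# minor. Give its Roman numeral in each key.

C#m — i in C# minor, vi in E major

Chords diatonic to C# minor: C#m, D#dim, Eaug, F#m, G#, A, B#dim.
Reading the progression, the first chord not in that set is B, so the modulation leaves C# minor there.
The chord immediately before B is C#m, which is diatonic to both keys: i in C# minor and vi in E major.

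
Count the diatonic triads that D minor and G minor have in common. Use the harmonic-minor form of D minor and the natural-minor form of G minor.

Diatonic triads of D minor (harmonic minor): Dm (i), Edim (ii°), Faug (III+), Gm (iv), A (V), Bb (VI), C#dim (vii°).
Diatonic triads of G minor (natural minor): Gm (i), Adim (ii°), Bb (III), Cm (iv), Dm (v), Eb (VI), F (VII).
Matching root and quality in both lists: Dm, Gm, Bb.
That gives 3 common triads.

3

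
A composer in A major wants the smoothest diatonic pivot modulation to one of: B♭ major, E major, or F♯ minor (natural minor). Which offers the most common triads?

F♯ minor

Triads of A major: A (I), Bm (ii), C♯m (iii), D (IV), E (V), F♯m (vi), G♯dim (vii°).
B♭ major shares 0: none.
E major shares 4: A, C♯m, E, F♯m.
F♯ minor (natural minor) shares 7: A, Bm, C♯m, D, E, F♯m, G♯dim.
The most common triads (7) are shared with F♯ minor.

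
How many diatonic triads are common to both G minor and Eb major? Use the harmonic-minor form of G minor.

Diatonic triads of G minor (harmonic minor): Gm (i), Adim (ii°), Bbaug (III+), Cm (iv), D (V), Eb (VI), F#dim (vii°).
Diatonic triads of Eb major: Eb (I), Fm (ii), Gm (iii), Ab (IV), Bb (V), Cm (vi), Ddim (vii°).
Matching root and quality in both lists: Gm, Cm, Eb.
That gives 3 common triads.

3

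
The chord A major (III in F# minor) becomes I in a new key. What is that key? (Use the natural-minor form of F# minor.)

A major

The numeral I denotes a major triad on scale degree 1. With A on degree 1, the tonic of the new key is A.
Degree 1 carries a major triad in major keys, so the destination is A major.
Check: the diatonic triads of A major are A (I), Bm (ii), C#m (iii), D (IV), E (V), F#m (vi), G#dim (vii°) — A major is indeed I.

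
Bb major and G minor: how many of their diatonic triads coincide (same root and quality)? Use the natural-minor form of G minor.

Diatonic triads of Bb major: Bb major (I), C minor (ii), D minor (iii), Eb major (IV), F major (V), G minor (vi), A diminished (vii°).
Diatonic triads of G minor (natural minor): G minor (i), A diminished (ii°), Bb major (III), C minor (iv), D minor (v), Eb major (VI), F major (VII).
Matching root and quality in both lists: Bb major, C minor, D minor, Eb major, F major, G minor, A diminished.
That gives 7 common triads.

7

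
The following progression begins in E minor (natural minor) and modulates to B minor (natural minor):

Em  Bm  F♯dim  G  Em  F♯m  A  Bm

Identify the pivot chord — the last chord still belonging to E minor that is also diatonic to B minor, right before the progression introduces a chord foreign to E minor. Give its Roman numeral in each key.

Chords diatonic to E minor: Em, F♯dim, G, Am, Bm, C, D.
Reading the progression, the first chord not in that set is F♯m, so the modulation leaves E minor there.
The chord immediately before F♯m is Em, which is diatonic to both keys: i in E minor and iv in B minor.

Em — i in E minor, iv in B minor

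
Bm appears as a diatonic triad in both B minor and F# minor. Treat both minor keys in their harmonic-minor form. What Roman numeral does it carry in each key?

i in B minor; iv in F# minor

The scale of B minor (harmonic minor) is B C# D E F# G A#; B is degree 1, and the triad built there (B-D-F#) is minor, so it is i.
The scale of F# minor (harmonic minor) is F# G# A B C# D E#; B is degree 4, and the triad built there (B-D-F#) is minor, so it is iv.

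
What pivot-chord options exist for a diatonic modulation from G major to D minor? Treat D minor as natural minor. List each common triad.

Triads in G major: G (I), Am (ii), Bm (iii), C (IV), D (V), Em (vi), F♯dim (vii°).
Triads in D minor (natural minor): Dm (i), Edim (ii°), F (III), Gm (iv), Am (v), B♭ (VI), C (VII).
Shared triads with their functions: Am (ii in G major, v in D minor); C (IV in G major, VII in D minor).

Am, C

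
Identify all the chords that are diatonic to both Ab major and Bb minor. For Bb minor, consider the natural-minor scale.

Ab, Bbm, Db, Fm

Triads in Ab major: Ab (I), Bbm (ii), Cm (iii), Db (IV), Eb (V), Fm (vi), Gdim (vii°).
Triads in Bb minor (natural minor): Bbm (i), Cdim (ii°), Db (III), Ebm (iv), Fm (v), Gb (VI), Ab (VII).
Shared triads with their functions: Ab (I in Ab major, VII in Bb minor); Bbm (ii in Ab major, i in Bb minor); Db (IV in Ab major, III in Bb minor); Fm (vi in Ab major, v in Bb minor).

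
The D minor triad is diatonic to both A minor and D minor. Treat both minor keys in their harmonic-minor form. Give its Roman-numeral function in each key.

The scale of A minor (harmonic minor) is A B C D E F G#; D is degree 4, and the triad built there (D-F-A) is minor, so it is iv.
The scale of D minor (harmonic minor) is D E F G A Bb C#; D is degree 1, and the triad built there (D-F-A) is minor, so it is i.

iv in A minor; i in D minor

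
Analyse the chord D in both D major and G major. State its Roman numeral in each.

I in D major; V in G major

The scale of D major is D E F# G A B C#; D is degree 1, and the triad built there (D-F#-A) is major, so it is I.
The scale of G major is G A B C D E F#; D is degree 5, and the triad built there (D-F#-A) is major, so it is V.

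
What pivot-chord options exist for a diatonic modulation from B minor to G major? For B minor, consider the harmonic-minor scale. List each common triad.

Triads in B minor (harmonic minor): Bm (i), C#dim (ii°), Daug (III+), Em (iv), F# (V), G (VI), A#dim (vii°).
Triads in G major: G (I), Am (ii), Bm (iii), C (IV), D (V), Em (vi), F#dim (vii°).
Shared triads with their functions: Bm (i in B minor, iii in G major); Em (iv in B minor, vi in G major); G (VI in B minor, I in G major).

Bm, Em, G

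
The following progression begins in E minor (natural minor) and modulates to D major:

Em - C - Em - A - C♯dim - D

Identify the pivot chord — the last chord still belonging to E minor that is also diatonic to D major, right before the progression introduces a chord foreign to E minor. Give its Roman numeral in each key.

Chords diatonic to E minor: Em, F♯dim, G, Am, Bm, C, D.
Reading the progression, the first chord not in that set is A, so the modulation leaves E minor there.
The chord immediately before A is Em, which is diatonic to both keys: i in E minor and ii in D major.

Em — i in E minor, ii in D major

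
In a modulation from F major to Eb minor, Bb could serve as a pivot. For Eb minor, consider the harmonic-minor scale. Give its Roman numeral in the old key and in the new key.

The scale of F major is F G A Bb C D E; Bb is degree 4, and the triad built there (Bb-D-F) is major, so it is IV.
The scale of Eb minor (harmonic minor) is Eb F Gb Ab Bb Cb D; Bb is degree 5, and the triad built there (Bb-D-F) is major, so it is V.

IV in F major; V in Eb minor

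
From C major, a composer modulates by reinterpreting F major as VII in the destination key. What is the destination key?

G minor

The numeral VII denotes a major triad on scale degree 7. With F on degree 7, the tonic of the new key is G.
Degree 7 carries a major triad in natural-minor keys, so the destination is G minor.
Check: the diatonic triads of G minor (natural minor) are Gm (i), Adim (ii°), B♭ (III), Cm (iv), Dm (v), E♭ (VI), F (VII) — F major is indeed VII.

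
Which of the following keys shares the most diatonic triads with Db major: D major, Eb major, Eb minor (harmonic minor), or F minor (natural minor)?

Triads of Db major: Db (I), Ebm (ii), Fm (iii), Gb (IV), Ab (V), Bbm (vi), Cdim (vii°).
D major shares 0: none.
Eb major shares 2: Fm, Ab.
Eb minor (harmonic minor) shares 1: Ebm.
F minor (natural minor) shares 4: Db, Fm, Ab, Bbm.
The most common triads (4) are shared with F minor.

F minor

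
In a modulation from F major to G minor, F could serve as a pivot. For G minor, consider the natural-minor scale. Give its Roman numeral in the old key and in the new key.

The scale of F major is F G A Bb C D E; F is degree 1, and the triad built there (F-A-C) is major, so it is I.
The scale of G minor (natural minor) is G A Bb C D Eb F; F is degree 7, and the triad built there (F-A-C) is major, so it is VII.

I in F major; VII in G minor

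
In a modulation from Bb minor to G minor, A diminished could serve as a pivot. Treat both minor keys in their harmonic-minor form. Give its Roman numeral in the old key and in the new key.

The scale of Bb minor (harmonic minor) is Bb C Db Eb F Gb A; A is degree 7, and the triad built there (A-C-Eb) is diminished, so it is vii°.
The scale of G minor (harmonic minor) is G A Bb C D Eb F#; A is degree 2, and the triad built there (A-C-Eb) is diminished, so it is ii°.

vii° in Bb minor; ii° in G minor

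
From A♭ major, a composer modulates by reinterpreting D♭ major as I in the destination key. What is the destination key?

D♭ major

The numeral I denotes a major triad on scale degree 1. With D♭ on degree 1, the tonic of the new key is D♭.
Degree 1 carries a major triad in major keys, so the destination is D♭ major.
Check: the diatonic triads of D♭ major are D♭ (I), E♭m (ii), Fm (iii), G♭ (IV), A♭ (V), B♭m (vi), Cdim (vii°) — D♭ major is indeed I.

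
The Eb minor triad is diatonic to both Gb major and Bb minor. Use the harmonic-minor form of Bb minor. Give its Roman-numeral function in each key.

vi in Gb major; iv in Bb minor

The scale of Gb major is Gb Ab Bb Cb Db Eb F; Eb is degree 6, and the triad built there (Eb-Gb-Bb) is minor, so it is vi.
The scale of Bb minor (harmonic minor) is Bb C Db Eb F Gb A; Eb is degree 4, and the triad built there (Eb-Gb-Bb) is minor, so it is iv.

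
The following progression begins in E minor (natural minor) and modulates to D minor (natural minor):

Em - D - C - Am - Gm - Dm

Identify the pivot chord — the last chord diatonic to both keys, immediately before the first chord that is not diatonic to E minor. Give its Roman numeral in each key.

Chords diatonic to E minor: Em, F♯dim, G, Am, Bm, C, D.
Reading the progression, the first chord not in that set is Gm, so the modulation leaves E minor there.
The chord immediately before Gm is Am, which is diatonic to both keys: iv in E minor and v in D minor.

Am — iv in E minor, v in D minor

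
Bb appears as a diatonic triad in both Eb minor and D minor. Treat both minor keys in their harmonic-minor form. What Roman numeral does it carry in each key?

V in Eb minor; VI in D minor

The scale of Eb minor (harmonic minor) is Eb F Gb Ab Bb Cb D; Bb is degree 5, and the triad built there (Bb-D-F) is major, so it is V.
The scale of D minor (harmonic minor) is D E F G A Bb C#; Bb is degree 6, and the triad built there (Bb-D-F) is major, so it is VI.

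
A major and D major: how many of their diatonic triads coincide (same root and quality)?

Diatonic triads of A major: A (I), Bm (ii), C#m (iii), D (IV), E (V), F#m (vi), G#dim (vii°).
Diatonic triads of D major: D (I), Em (ii), F#m (iii), G (IV), A (V), Bm (vi), C#dim (vii°).
Matching root and quality in both lists: A, Bm, D, F#m.
That gives 4 common triads.

4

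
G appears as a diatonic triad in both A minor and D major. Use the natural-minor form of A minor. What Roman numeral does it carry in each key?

The scale of A minor (natural minor) is A B C D E F G; G is degree 7, and the triad built there (G-B-D) is major, so it is VII.
The scale of D major is D E F# G A B C#; G is degree 4, and the triad built there (G-B-D) is major, so it is IV.

VII in A minor; IV in D major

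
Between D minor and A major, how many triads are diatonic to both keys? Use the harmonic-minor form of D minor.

1

Diatonic triads of D minor (harmonic minor): Dm (i), Edim (ii°), Faug (III+), Gm (iv), A (V), B♭ (VI), C♯dim (vii°).
Diatonic triads of A major: A (I), Bm (ii), C♯m (iii), D (IV), E (V), F♯m (vi), G♯dim (vii°).
Matching root and quality in both lists: A.
That gives 1 common triad.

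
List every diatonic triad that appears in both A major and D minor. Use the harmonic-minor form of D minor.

A

Triads in A major: A (I), Bm (ii), C♯m (iii), D (IV), E (V), F♯m (vi), G♯dim (vii°).
Triads in D minor (harmonic minor): Dm (i), Edim (ii°), Faug (III+), Gm (iv), A (V), B♭ (VI), C♯dim (vii°).
Shared triads with their functions: A (I in A major, V in D minor).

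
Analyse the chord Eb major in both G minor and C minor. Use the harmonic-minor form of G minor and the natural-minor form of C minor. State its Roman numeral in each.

The scale of G minor (harmonic minor) is G A Bb C D Eb F#; Eb is degree 6, and the triad built there (Eb-G-Bb) is major, so it is VI.
The scale of C minor (natural minor) is C D Eb F G Ab Bb; Eb is degree 3, and the triad built there (Eb-G-Bb) is major, so it is III.

VI in G minor; III in C minor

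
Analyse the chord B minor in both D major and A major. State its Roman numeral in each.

The scale of D major is D E F♯ G A B C♯; B is degree 6, and the triad built there (B-D-F♯) is minor, so it is vi.
The scale of A major is A B C♯ D E F♯ G♯; B is degree 2, and the triad built there (B-D-F♯) is minor, so it is ii.

vi in D major; ii in A major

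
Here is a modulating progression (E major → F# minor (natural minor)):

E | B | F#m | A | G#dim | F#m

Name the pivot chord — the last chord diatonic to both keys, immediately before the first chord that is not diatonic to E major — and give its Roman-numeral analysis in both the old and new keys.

A — IV in E major, III in F# minor

Chords diatonic to E major: E, F#m, G#m, A, B, C#m, D#dim.
Reading the progression, the first chord not in that set is G#dim, so the modulation leaves E major there.
The chord immediately before G#dim is A, which is diatonic to both keys: IV in E major and III in F# minor.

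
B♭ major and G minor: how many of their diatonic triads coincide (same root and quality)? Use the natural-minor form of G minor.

Diatonic triads of B♭ major: B♭ (I), Cm (ii), Dm (iii), E♭ (IV), F (V), Gm (vi), Adim (vii°).
Diatonic triads of G minor (natural minor): Gm (i), Adim (ii°), B♭ (III), Cm (iv), Dm (v), E♭ (VI), F (VII).
Matching root and quality in both lists: B♭, Cm, Dm, E♭, F, Gm, Adim.
That gives 7 common triads.

7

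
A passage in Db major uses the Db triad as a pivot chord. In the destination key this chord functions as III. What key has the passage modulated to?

Bb minor

The numeral III denotes a major triad on scale degree 3. With Db on degree 3, the tonic of the new key is Bb.
Degree 3 carries a major triad in natural-minor keys, so the destination is Bb minor.
Check: the diatonic triads of Bb minor (natural minor) are Bbm (i), Cdim (ii°), Db (III), Ebm (iv), Fm (v), Gb (VI), Ab (VII) — Db is indeed III.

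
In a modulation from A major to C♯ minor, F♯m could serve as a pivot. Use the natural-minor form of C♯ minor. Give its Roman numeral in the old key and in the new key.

The scale of A major is A B C♯ D E F♯ G♯; F♯ is degree 6, and the triad built there (F♯-A-C♯) is minor, so it is vi.
The scale of C♯ minor (natural minor) is C♯ D♯ E F♯ G♯ A B; F♯ is degree 4, and the triad built there (F♯-A-C♯) is minor, so it is iv.

vi in A major; iv in C♯ minor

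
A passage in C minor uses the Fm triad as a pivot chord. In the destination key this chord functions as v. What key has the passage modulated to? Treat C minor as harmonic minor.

The numeral v denotes a minor triad on scale degree 5. With F on degree 5, the tonic of the new key is Bb.
Degree 5 carries a minor triad in natural-minor keys, so the destination is Bb minor.
Check: the diatonic triads of Bb minor (natural minor) are Bbm (i), Cdim (ii°), Db (III), Ebm (iv), Fm (v), Gb (VI), Ab (VII) — Fm is indeed v.

Bb minor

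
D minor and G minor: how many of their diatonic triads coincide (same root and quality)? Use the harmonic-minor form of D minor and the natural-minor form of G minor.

Diatonic triads of D minor (harmonic minor): Dm (i), Edim (ii°), Faug (III+), Gm (iv), A (V), B♭ (VI), C♯dim (vii°).
Diatonic triads of G minor (natural minor): Gm (i), Adim (ii°), B♭ (III), Cm (iv), Dm (v), E♭ (VI), F (VII).
Matching root and quality in both lists: Dm, Gm, B♭.
That gives 3 common triads.

3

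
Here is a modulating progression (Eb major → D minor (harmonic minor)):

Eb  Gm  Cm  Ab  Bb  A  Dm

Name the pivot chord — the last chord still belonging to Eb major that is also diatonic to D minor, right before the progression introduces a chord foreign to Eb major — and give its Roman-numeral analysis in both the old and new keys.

Chords diatonic to Eb major: Eb, Fm, Gm, Ab, Bb, Cm, Ddim.
Reading the progression, the first chord not in that set is A, so the modulation leaves Eb major there.
The chord immediately before A is Bb, which is diatonic to both keys: V in Eb major and VI in D minor.

Bb — V in Eb major, VI in D minor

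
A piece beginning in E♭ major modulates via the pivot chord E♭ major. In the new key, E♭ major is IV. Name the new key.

B♭ major

The numeral IV denotes a major triad on scale degree 4. With E♭ on degree 4, the tonic of the new key is B♭.
Degree 4 carries a major triad in major keys, so the destination is B♭ major.
Check: the diatonic triads of B♭ major are B♭ (I), Cm (ii), Dm (iii), E♭ (IV), F (V), Gm (vi), Adim (vii°) — E♭ major is indeed IV.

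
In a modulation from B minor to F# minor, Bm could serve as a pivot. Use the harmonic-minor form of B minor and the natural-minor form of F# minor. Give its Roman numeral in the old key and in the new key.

i in B minor; iv in F# minor

The scale of B minor (harmonic minor) is B C# D E F# G A#; B is degree 1, and the triad built there (B-D-F#) is minor, so it is i.
The scale of F# minor (natural minor) is F# G# A B C# D E; B is degree 4, and the triad built there (B-D-F#) is minor, so it is iv.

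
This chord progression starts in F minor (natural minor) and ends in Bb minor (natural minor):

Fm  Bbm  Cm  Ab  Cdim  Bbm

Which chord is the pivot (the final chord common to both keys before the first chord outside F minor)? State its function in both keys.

Ab — III in F minor, VII in Bb minor

Chords diatonic to F minor: Fm, Gdim, Ab, Bbm, Cm, Db, Eb.
Reading the progression, the first chord not in that set is Cdim, so the modulation leaves F minor there.
The chord immediately before Cdim is Ab, which is diatonic to both keys: III in F minor and VII in Bb minor.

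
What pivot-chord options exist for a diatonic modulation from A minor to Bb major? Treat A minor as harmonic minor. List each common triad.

Triads in A minor (harmonic minor): A minor (i), B diminished (ii°), C augmented (III+), D minor (iv), E major (V), F major (VI), G# diminished (vii°).
Triads in Bb major: Bb major (I), C minor (ii), D minor (iii), Eb major (IV), F major (V), G minor (vi), A diminished (vii°).
Shared triads with their functions: D minor (iv in A minor, iii in Bb major); F major (VI in A minor, V in Bb major).

Dm, F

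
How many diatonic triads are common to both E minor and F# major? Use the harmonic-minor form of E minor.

Diatonic triads of E minor (harmonic minor): Em (i), F#dim (ii°), Gaug (III+), Am (iv), B (V), C (VI), D#dim (vii°).
Diatonic triads of F# major: F# (I), G#m (ii), A#m (iii), B (IV), C# (V), D#m (vi), E#dim (vii°).
Matching root and quality in both lists: B.
That gives 1 common triad.

1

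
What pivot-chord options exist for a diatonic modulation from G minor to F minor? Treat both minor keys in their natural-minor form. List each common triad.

Triads in G minor (natural minor): Gm (i), Adim (ii°), Bb (III), Cm (iv), Dm (v), Eb (VI), F (VII).
Triads in F minor (natural minor): Fm (i), Gdim (ii°), Ab (III), Bbm (iv), Cm (v), Db (VI), Eb (VII).
Shared triads with their functions: Cm (iv in G minor, v in F minor); Eb (VI in G minor, VII in F minor).

Cm, Eb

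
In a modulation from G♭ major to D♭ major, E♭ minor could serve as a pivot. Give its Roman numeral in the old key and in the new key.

The scale of G♭ major is G♭ A♭ B♭ C♭ D♭ E♭ F; E♭ is degree 6, and the triad built there (E♭-G♭-B♭) is minor, so it is vi.
The scale of D♭ major is D♭ E♭ F G♭ A♭ B♭ C; E♭ is degree 2, and the triad built there (E♭-G♭-B♭) is minor, so it is ii.

vi in G♭ major; ii in D♭ major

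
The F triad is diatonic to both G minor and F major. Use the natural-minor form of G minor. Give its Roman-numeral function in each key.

The scale of G minor (natural minor) is G A Bb C D Eb F; F is degree 7, and the triad built there (F-A-C) is major, so it is VII.
The scale of F major is F G A Bb C D E; F is degree 1, and the triad built there (F-A-C) is major, so it is I.

VII in G minor; I in F major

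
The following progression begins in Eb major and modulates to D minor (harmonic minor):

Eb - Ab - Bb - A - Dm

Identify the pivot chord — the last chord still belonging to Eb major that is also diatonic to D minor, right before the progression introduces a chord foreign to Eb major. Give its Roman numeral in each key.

Chords diatonic to Eb major: Eb, Fm, Gm, Ab, Bb, Cm, Ddim.
Reading the progression, the first chord not in that set is A, so the modulation leaves Eb major there.
The chord immediately before A is Bb, which is diatonic to both keys: V in Eb major and VI in D minor.

Bb — V in Eb major, VI in D minor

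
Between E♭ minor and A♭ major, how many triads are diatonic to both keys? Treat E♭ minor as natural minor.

2

Diatonic triads of E♭ minor (natural minor): E♭m (i), Fdim (ii°), G♭ (III), A♭m (iv), B♭m (v), C♭ (VI), D♭ (VII).
Diatonic triads of A♭ major: A♭ (I), B♭m (ii), Cm (iii), D♭ (IV), E♭ (V), Fm (vi), Gdim (vii°).
Matching root and quality in both lists: B♭m, D♭.
That gives 2 common triads.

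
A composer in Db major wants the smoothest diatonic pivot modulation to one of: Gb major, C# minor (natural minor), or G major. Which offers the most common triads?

Gb major

Triads of Db major: Db major (I), Eb minor (ii), F minor (iii), Gb major (IV), Ab major (V), Bb minor (vi), C diminished (vii°).
Gb major shares 4: Db, Ebm, Gb, Bbm.
C# minor (natural minor) shares 0: none.
G major shares 0: none.
The most common triads (4) are shared with Gb major.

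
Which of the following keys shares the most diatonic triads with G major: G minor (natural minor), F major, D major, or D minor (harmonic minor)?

Triads of G major: G major (I), A minor (ii), B minor (iii), C major (IV), D major (V), E minor (vi), F# diminished (vii°).
G minor (natural minor) shares 0: none.
F major shares 2: Am, C.
D major shares 4: G, Bm, D, Em.
D minor (harmonic minor) shares 0: none.
The most common triads (4) are shared with D major.

D major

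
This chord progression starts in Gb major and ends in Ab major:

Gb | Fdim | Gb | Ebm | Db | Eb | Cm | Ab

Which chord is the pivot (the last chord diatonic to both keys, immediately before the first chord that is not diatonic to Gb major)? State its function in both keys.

Db — V in Gb major, IV in Ab major

Chords diatonic to Gb major: Gb, Abm, Bbm, Cb, Db, Ebm, Fdim.
Reading the progression, the first chord not in that set is Eb, so the modulation leaves Gb major there.
The chord immediately before Eb is Db, which is diatonic to both keys: V in Gb major and IV in Ab major.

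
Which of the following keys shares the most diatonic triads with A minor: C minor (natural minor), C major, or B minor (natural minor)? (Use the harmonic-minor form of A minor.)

Triads of A minor (harmonic minor): Am (i), Bdim (ii°), Caug (III+), Dm (iv), E (V), F (VI), G#dim (vii°).
C minor (natural minor) shares 0: none.
C major shares 4: Am, Bdim, Dm, F.
B minor (natural minor) shares 0: none.
The most common triads (4) are shared with C major.

C major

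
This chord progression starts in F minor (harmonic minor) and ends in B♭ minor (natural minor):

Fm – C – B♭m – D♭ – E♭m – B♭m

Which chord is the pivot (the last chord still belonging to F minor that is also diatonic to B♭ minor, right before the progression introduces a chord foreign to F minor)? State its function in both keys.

D♭ — VI in F minor, III in B♭ minor

Chords diatonic to F minor: Fm, Gdim, A♭aug, B♭m, C, D♭, Edim.
Reading the progression, the first chord not in that set is E♭m, so the modulation leaves F minor there.
The chord immediately before E♭m is D♭, which is diatonic to both keys: VI in F minor and III in B♭ minor.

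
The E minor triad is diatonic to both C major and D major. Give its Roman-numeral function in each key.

The scale of C major is C D E F G A B; E is degree 3, and the triad built there (E-G-B) is minor, so it is iii.
The scale of D major is D E F# G A B C#; E is degree 2, and the triad built there (E-G-B) is minor, so it is ii.

iii in C major; ii in D major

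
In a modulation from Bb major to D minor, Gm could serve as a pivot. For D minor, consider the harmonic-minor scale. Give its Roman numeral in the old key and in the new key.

vi in Bb major; iv in D minor

The scale of Bb major is Bb C D Eb F G A; G is degree 6, and the triad built there (G-Bb-D) is minor, so it is vi.
The scale of D minor (harmonic minor) is D E F G A Bb C#; G is degree 4, and the triad built there (G-Bb-D) is minor, so it is iv.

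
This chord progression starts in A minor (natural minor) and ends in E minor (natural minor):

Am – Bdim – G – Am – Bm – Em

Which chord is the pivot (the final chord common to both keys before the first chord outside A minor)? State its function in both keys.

Chords diatonic to A minor: Am, Bdim, C, Dm, Em, F, G.
Reading the progression, the first chord not in that set is Bm, so the modulation leaves A minor there.
The chord immediately before Bm is Am, which is diatonic to both keys: i in A minor and iv in E minor.

Am — i in A minor, iv in E minor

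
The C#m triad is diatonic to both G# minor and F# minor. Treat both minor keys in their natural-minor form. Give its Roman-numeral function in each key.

The scale of G# minor (natural minor) is G# A# B C# D# E F#; C# is degree 4, and the triad built there (C#-E-G#) is minor, so it is iv.
The scale of F# minor (natural minor) is F# G# A B C# D E; C# is degree 5, and the triad built there (C#-E-G#) is minor, so it is v.

iv in G# minor; v in F# minor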